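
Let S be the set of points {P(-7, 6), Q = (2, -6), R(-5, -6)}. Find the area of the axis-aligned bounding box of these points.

x ranges over [-7, 2], width 9.
y ranges over [-6, 6], height 12.
Area = 9 × 12 = 108.

108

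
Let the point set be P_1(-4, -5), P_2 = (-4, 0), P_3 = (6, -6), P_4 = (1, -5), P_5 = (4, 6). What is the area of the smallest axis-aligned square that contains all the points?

144

The bounding box has width 10 and height 12.
An axis-aligned square enclosing the set must have side ≥ max(width, height).
So the minimum side is max(10, 12) = 12.
Area = 12² = 144.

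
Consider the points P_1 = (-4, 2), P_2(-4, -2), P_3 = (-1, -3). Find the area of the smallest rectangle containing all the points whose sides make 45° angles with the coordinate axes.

16

In coordinates u = x + y, v = x − y the rectangle is axis-aligned; the map (x,y)→(u,v) scales areas by 2.
u-values: -2, -6, -4; range = -2 − (-6) = 4.
v-values: -6, -2, 2; range = 2 − (-6) = 8.
Area = (4 × 8) / 2 = 16.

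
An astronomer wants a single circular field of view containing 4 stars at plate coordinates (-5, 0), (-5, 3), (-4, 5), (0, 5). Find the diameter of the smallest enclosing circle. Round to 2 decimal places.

A smallest enclosing disk is always determined by at most three of the input points on its boundary.
The farthest pair is (-5, 0)–(0, 5) with squared distance 50. The circle on this segment as diameter has centre (-2.5, 2.5) and r² = 50/4 = 12.5.
Check (-5, 3): distance² to centre = 6.5 ≤ 12.5, so it lies inside.
All remaining points lie in this disk, and no smaller disk contains both endpoints, so this is the minimum enclosing circle.
Diameter = 2r = 2√(12.5) ≈ 7.07.

7.07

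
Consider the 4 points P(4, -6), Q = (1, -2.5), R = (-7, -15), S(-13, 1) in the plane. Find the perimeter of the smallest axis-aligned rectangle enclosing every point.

66

Width = max x − min x = 4 − (-13) = 17.
Height = max y − min y = 1 − (-15) = 16.
Perimeter = 2(17 + 16) = 66.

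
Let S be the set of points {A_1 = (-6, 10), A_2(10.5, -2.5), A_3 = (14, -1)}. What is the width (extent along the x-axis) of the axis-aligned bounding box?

max x = 14, min x = -6, so width = 20.

20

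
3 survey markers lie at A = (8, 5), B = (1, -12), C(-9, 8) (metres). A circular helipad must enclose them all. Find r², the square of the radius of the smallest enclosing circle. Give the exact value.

Side lengths²: AB² = 338, AC² = 298, BC² = 500.
Since BC² = 500 < 338 + 298 = 636, the triangle is acute, so the smallest enclosing circle is the circumcircle.
Circumcentre = (-56/31, -28/31), r² = 125905/961.

125905/961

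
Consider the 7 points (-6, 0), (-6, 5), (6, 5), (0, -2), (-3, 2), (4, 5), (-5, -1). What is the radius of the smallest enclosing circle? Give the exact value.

6.5

The minimum enclosing circle of a finite set is fixed by two of the points (as a diameter) or three (as a circumcircle).
The farthest pair is (-6, 0)–(6, 5) with squared distance 169. The circle on this segment as diameter has centre (0, 2.5) and r² = 169/4 = 42.25.
Check (-6, 5): distance² to centre = 42.25 ≤ 42.25, so it lies inside.
All remaining points lie in this disk, and no smaller disk contains both endpoints, so this is the minimum enclosing circle.
r = √(42.25) = 6.5.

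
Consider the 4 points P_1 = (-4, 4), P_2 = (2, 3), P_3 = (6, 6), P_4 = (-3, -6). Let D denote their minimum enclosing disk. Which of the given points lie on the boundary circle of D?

The minimum enclosing circle of a finite set is fixed by two of the points (as a diameter) or three (as a circumcircle).
The farthest pair is P_3–P_4 with squared distance 225. The circle on this segment as diameter has centre (1.5, 0) and r² = 225/4 = 56.25.
Check P_1: distance² to centre = 46.25 ≤ 56.25, so it lies inside.
All remaining points lie in this disk, and no smaller disk contains both endpoints, so this is the minimum enclosing circle.
The points at distance exactly r from the centre are P_3, P_4 — 2 points.

P_3, P_4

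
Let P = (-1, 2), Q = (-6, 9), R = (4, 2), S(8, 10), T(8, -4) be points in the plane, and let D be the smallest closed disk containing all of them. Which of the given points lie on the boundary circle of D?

Q, S, T

A smallest enclosing disk is always determined by at most three of the input points on its boundary.
The minimum enclosing circle is determined by three boundary points: Q, S, T.
Their circumcentre is (41/28, 3) with r² = 71905/784.
The farthest remaining point R is at distance² 5825/784 ≤ 71905/784.
The points at distance exactly r from the centre are Q, S, T — 3 points.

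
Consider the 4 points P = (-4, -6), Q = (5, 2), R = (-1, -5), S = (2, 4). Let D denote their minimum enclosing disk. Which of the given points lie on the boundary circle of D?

The minimum enclosing circle of a finite set is fixed by two of the points (as a diameter) or three (as a circumcircle).
The minimum enclosing circle is determined by three boundary points: P, Q, S.
Their circumcentre is (13/42, -25/14) with r² = 32045/882.
The farthest remaining point R is at distance² 10625/882 ≤ 32045/882.
The points at distance exactly r from the centre are P, Q, S — 3 points.

P, Q, S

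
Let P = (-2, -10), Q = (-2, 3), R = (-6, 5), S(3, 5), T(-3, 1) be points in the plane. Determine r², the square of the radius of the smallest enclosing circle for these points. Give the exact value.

1205/18

The minimum enclosing circle is determined by three boundary points: P, R, S.
Their circumcentre is (-1.5, -11/6) with r² = 1205/18.
The farthest remaining point Q is at distance² 425/18 ≤ 1205/18.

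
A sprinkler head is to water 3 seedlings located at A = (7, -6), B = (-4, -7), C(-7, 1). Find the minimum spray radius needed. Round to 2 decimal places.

Side lengths²: AB² = 122, AC² = 245, BC² = 73.
Since AC² = 245 ≥ 122 + 73 = 195, the angle opposite AC is not acute, so the smallest enclosing circle has AC as diameter.
Centre = midpoint of AC = (0, -2.5), r² = 245/4 = 61.25.
r = √(61.25) ≈ 7.83.

7.83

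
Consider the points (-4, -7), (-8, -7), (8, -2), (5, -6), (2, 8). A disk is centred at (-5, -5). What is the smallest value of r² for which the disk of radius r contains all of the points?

218

The required radius is the distance from (-5, -5) to the farthest point.
Squared distances: 5, 13, 178, 101, 218.
Maximum is 218, attained at (2, 8).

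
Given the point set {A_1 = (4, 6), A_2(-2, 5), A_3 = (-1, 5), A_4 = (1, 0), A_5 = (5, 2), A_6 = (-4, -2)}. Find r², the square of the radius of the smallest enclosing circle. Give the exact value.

By Welzl's lemma the MEC is supported by two points (diametrically opposite) or three points (on a circumcircle).
The farthest pair is A_1–A_6 with squared distance 128. The circle on this segment as diameter has centre (0, 2) and r² = 128/4 = 32.
Check A_2: distance² to centre = 13 ≤ 32, so it lies inside.
All remaining points lie in this disk, and no smaller disk contains both endpoints, so this is the minimum enclosing circle.

32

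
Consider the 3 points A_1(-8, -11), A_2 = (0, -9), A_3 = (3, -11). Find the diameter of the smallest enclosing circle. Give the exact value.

Side lengths²: A_1A_2² = 68, A_1A_3² = 121, A_2A_3² = 13.
Since A_1A_3² = 121 ≥ 68 + 13 = 81, the angle opposite A_1A_3 is not acute, so the smallest enclosing circle has A_1A_3 as diameter.
Centre = midpoint of A_1A_3 = (-2.5, -11), r² = 121/4 = 30.25.
Diameter = 2r = 2√(30.25) = 11.

11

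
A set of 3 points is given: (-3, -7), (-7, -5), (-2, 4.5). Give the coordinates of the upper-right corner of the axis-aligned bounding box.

(-2, 4.5)

x-range [-7, -2], y-range [-7, 4.5].
The upper-right corner is (-2, 4.5).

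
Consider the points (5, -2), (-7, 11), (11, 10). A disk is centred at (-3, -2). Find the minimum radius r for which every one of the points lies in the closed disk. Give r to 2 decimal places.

The required radius is the distance from (-3, -2) to the farthest point.
Squared distances: 64, 185, 340.
Maximum is 340, attained at (11, 10).
r = √340 ≈ 18.44.

18.44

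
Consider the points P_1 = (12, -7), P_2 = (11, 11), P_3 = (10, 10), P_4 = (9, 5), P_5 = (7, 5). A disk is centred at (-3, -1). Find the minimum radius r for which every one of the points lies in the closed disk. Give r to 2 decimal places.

18.44

The required radius is the distance from (-3, -1) to the farthest point.
Squared distances: 261, 340, 290, 180, 136.
Maximum is 340, attained at P_2.
r = √340 ≈ 18.44.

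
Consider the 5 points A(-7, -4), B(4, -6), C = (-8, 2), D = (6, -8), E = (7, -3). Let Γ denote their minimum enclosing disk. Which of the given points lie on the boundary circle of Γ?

C, D

A smallest enclosing disk is always determined by at most three of the input points on its boundary.
The farthest pair is C–D with squared distance 296. The circle on this segment as diameter has centre (-1, -3) and r² = 296/4 = 74.
Check A: distance² to centre = 37 ≤ 74, so it lies inside.
All remaining points lie in this disk, and no smaller disk contains both endpoints, so this is the minimum enclosing circle.
The points at distance exactly r from the centre are C, D — 2 points.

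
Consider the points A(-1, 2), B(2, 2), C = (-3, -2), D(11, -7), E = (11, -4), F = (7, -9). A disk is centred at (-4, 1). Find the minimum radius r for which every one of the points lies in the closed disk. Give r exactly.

17

The required radius is the distance from (-4, 1) to the farthest point.
Squared distances: 10, 37, 10, 289, 250, 221.
Maximum is 289, attained at D.
r = √289 = 17.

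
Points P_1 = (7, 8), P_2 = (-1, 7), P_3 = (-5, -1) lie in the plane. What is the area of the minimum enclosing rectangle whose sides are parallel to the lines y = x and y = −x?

In coordinates u = x + y, v = x − y the rectangle is axis-aligned; the map (x,y)→(u,v) scales areas by 2.
u-values: 15, 6, -6; range = 15 − (-6) = 21.
v-values: -1, -8, -4; range = -1 − (-8) = 7.
Area = (21 × 7) / 2 = 73.5.

73.5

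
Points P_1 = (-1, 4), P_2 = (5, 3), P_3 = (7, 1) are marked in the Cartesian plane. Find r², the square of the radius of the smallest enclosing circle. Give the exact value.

Side lengths²: P_1P_2² = 37, P_1P_3² = 73, P_2P_3² = 8.
Since P_1P_3² = 73 ≥ 37 + 8 = 45, the angle opposite P_1P_3 is not acute, so the smallest enclosing circle has P_1P_3 as diameter.
Centre = midpoint of P_1P_3 = (3, 2.5), r² = 73/4 = 18.25.

18.25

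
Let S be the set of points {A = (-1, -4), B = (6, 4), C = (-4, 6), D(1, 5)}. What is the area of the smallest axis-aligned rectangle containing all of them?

100

x ranges over [-4, 6], width 10.
y ranges over [-4, 6], height 10.
Area = 10 × 10 = 100.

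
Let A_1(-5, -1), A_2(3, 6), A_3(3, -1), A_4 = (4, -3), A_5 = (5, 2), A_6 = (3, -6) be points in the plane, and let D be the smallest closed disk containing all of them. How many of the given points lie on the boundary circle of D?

3

By Welzl's lemma the MEC is supported by two points (diametrically opposite) or three points (on a circumcircle).
The minimum enclosing circle is determined by three boundary points: A_1, A_2, A_6.
Their circumcentre is (1.1875, 0) with r² = 39.28515625.
The farthest remaining point A_5 is at distance² 18.53515625 ≤ 39.28515625.
The points at distance exactly r from the centre are A_1, A_2, A_6 — 3 points.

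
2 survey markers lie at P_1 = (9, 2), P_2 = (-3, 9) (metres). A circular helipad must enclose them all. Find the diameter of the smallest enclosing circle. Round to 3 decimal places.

13.892

The smallest circle enclosing two points has them as diameter endpoints.
Centre = midpoint = (3, 5.5); r² = |P_1P_2|²/4 = 193/4 = 48.25.
Diameter = 2r = 2√(48.25) ≈ 13.892.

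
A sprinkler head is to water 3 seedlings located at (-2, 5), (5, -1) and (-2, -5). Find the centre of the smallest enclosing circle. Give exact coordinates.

(-3/14, 0)

Call the three points A, B, C in the order given.
Side lengths²: AB² = 85, AC² = 100, BC² = 65.
Since AC² = 100 < 85 + 65 = 150, the triangle is acute, so the smallest enclosing circle is the circumcircle.
Circumcentre = (-3/14, 0), r² = 5525/196.
Centre = (-3/14, 0).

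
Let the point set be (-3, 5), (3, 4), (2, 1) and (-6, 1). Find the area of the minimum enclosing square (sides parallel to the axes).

The bounding box has width 9 and height 4.
An axis-aligned square enclosing the set must have side ≥ max(width, height).
So the minimum side is max(9, 4) = 9.
Area = 9² = 81.

81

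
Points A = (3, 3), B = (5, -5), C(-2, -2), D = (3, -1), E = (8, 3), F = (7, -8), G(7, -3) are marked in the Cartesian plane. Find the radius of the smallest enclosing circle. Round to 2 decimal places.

The minimum enclosing circle of a finite set is fixed by two of the points (as a diameter) or three (as a circumcircle).
The minimum enclosing circle is determined by three boundary points: C, E, F.
Their circumcentre is (61/14, -31/14) with r² = 3965/98.
The farthest remaining point A is at distance² 2845/98 ≤ 3965/98.
r = √(3965/98) ≈ 6.36.

6.36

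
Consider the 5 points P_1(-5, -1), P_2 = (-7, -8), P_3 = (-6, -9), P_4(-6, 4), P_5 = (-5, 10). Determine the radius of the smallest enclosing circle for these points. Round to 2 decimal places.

A smallest enclosing disk is always determined by at most three of the input points on its boundary.
The farthest pair is P_3–P_5 with squared distance 362. The circle on this segment as diameter has centre (-5.5, 0.5) and r² = 362/4 = 90.5.
Check P_1: distance² to centre = 2.5 ≤ 90.5, so it lies inside.
All remaining points lie in this disk, and no smaller disk contains both endpoints, so this is the minimum enclosing circle.
r = √(90.5) ≈ 9.51.

9.51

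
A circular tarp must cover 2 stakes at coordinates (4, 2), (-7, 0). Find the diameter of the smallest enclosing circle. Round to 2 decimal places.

11.18

The smallest circle enclosing two points has them as diameter endpoints.
Centre = midpoint = (-1.5, 1); r² = |(4, 2)−(-7, 0)|²/4 = 125/4 = 31.25.
Diameter = 2r = 2√(31.25) ≈ 11.18.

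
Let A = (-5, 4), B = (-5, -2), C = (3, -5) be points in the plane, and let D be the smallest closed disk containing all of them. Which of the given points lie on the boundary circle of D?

Side lengths²: AB² = 36, AC² = 145, BC² = 73.
Since AC² = 145 ≥ 73 + 36 = 109, the angle opposite AC is not acute, so the smallest enclosing circle has AC as diameter.
Centre = midpoint of AC = (-1, -0.5), r² = 145/4 = 36.25.
The points at distance exactly r from the centre are A, C — 2 points.

A, C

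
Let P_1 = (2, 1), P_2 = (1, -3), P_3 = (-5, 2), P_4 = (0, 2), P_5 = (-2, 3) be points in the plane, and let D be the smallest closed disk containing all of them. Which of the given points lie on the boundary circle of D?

By Welzl's lemma the MEC is supported by two points (diametrically opposite) or three points (on a circumcircle).
The minimum enclosing circle is determined by three boundary points: P_1, P_2, P_3.
Their circumcentre is (-101/58, -11/58) with r² = 25925/1682.
The farthest remaining point P_5 is at distance² 17225/1682 ≤ 25925/1682.
The points at distance exactly r from the centre are P_1, P_2, P_3 — 3 points.

P_1, P_2, P_3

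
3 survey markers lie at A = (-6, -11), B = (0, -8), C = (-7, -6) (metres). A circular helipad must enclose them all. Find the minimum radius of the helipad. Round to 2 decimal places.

Side lengths²: AB² = 45, AC² = 26, BC² = 53.
Since BC² = 53 < 45 + 26 = 71, the triangle is acute, so the smallest enclosing circle is the circumcircle.
Circumcentre = (-83/22, -175/22), r² = 3445/242.
r = √(3445/242) ≈ 3.77.

3.77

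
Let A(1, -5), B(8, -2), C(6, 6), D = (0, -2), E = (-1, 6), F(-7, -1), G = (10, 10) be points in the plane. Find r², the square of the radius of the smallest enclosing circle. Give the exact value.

102.5

The minimum enclosing circle of a finite set is fixed by two of the points (as a diameter) or three (as a circumcircle).
The farthest pair is F–G with squared distance 410. The circle on this segment as diameter has centre (1.5, 4.5) and r² = 410/4 = 102.5.
Check A: distance² to centre = 90.5 ≤ 102.5, so it lies inside.
All remaining points lie in this disk, and no smaller disk contains both endpoints, so this is the minimum enclosing circle.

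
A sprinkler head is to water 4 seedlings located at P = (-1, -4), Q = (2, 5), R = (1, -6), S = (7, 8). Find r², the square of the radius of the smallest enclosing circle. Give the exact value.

The farthest pair is R–S with squared distance 232. The circle on this segment as diameter has centre (4, 1) and r² = 232/4 = 58.
Check P: distance² to centre = 50 ≤ 58, so it lies inside.
All remaining points lie in this disk, and no smaller disk contains both endpoints, so this is the minimum enclosing circle.

58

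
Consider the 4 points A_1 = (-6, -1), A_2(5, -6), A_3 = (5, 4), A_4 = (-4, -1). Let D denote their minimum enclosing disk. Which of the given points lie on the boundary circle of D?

A_1, A_2, A_3

The minimum enclosing circle of a finite set is fixed by two of the points (as a diameter) or three (as a circumcircle).
The minimum enclosing circle is determined by three boundary points: A_1, A_2, A_3.
Their circumcentre is (7/11, -1) with r² = 5329/121.
The farthest remaining point A_4 is at distance² 2601/121 ≤ 5329/121.
The points at distance exactly r from the centre are A_1, A_2, A_3 — 3 points.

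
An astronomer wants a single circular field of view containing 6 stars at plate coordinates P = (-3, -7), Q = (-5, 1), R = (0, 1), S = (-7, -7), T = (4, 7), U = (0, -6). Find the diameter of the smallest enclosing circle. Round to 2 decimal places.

By Welzl's lemma the MEC is supported by two points (diametrically opposite) or three points (on a circumcircle).
The farthest pair is S–T with squared distance 317. The circle on this segment as diameter has centre (-1.5, 0) and r² = 317/4 = 79.25.
Check P: distance² to centre = 51.25 ≤ 79.25, so it lies inside.
All remaining points lie in this disk, and no smaller disk contains both endpoints, so this is the minimum enclosing circle.
Diameter = 2r = 2√(79.25) ≈ 17.80.

17.80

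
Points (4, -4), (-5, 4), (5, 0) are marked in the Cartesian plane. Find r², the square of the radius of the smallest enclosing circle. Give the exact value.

36.25

Call the three points A, B, C in the order given.
Side lengths²: AB² = 145, AC² = 17, BC² = 116.
Since AB² = 145 ≥ 116 + 17 = 133, the angle opposite AB is not acute, so the smallest enclosing circle has AB as diameter.
Centre = midpoint of AB = (-0.5, 0), r² = 145/4 = 36.25.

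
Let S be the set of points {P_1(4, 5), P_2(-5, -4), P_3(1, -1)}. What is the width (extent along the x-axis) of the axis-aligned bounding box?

9

max x = 4, min x = -5, so width = 9.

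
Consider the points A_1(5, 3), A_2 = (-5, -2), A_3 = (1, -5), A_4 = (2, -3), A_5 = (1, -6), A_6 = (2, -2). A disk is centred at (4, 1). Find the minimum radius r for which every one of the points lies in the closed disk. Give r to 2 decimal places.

The required radius is the distance from (4, 1) to the farthest point.
Squared distances: 5, 90, 45, 20, 58, 13.
Maximum is 90, attained at A_2.
r = √90 ≈ 9.49.

9.49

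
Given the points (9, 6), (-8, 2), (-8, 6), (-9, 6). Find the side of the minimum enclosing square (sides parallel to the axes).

18

The bounding box has width 18 and height 4.
An axis-aligned square enclosing the set must have side ≥ max(width, height).
So the minimum side is max(18, 4) = 18.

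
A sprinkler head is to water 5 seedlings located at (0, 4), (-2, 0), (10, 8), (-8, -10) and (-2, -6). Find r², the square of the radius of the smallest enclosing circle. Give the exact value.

The minimum enclosing circle of a finite set is fixed by two of the points (as a diameter) or three (as a circumcircle).
The farthest pair is (10, 8)–(-8, -10) with squared distance 648. The circle on this segment as diameter has centre (1, -1) and r² = 648/4 = 162.
Check (0, 4): distance² to centre = 26 ≤ 162, so it lies inside.
All remaining points lie in this disk, and no smaller disk contains both endpoints, so this is the minimum enclosing circle.

162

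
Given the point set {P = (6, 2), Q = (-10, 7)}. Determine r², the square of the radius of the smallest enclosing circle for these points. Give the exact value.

The smallest circle enclosing two points has them as diameter endpoints.
Centre = midpoint = (-2, 4.5); r² = |PQ|²/4 = 281/4 = 70.25.

70.25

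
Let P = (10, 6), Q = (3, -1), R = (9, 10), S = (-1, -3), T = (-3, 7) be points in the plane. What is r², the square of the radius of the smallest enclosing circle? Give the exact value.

A smallest enclosing disk is always determined by at most three of the input points on its boundary.
The farthest pair is R–S with squared distance 269. The circle on this segment as diameter has centre (4, 3.5) and r² = 269/4 = 67.25.
Check P: distance² to centre = 42.25 ≤ 67.25, so it lies inside.
All remaining points lie in this disk, and no smaller disk contains both endpoints, so this is the minimum enclosing circle.

67.25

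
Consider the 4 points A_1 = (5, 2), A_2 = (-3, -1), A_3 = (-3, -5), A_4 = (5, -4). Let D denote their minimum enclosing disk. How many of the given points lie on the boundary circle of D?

The farthest pair is A_1–A_3 with squared distance 113. The circle on this segment as diameter has centre (1, -1.5) and r² = 113/4 = 28.25.
Check A_2: distance² to centre = 16.25 ≤ 28.25, so it lies inside.
All remaining points lie in this disk, and no smaller disk contains both endpoints, so this is the minimum enclosing circle.
The points at distance exactly r from the centre are A_1, A_3 — 2 points.

2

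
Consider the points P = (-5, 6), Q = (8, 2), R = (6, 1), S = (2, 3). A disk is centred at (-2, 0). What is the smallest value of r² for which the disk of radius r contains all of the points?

The required radius is the distance from (-2, 0) to the farthest point.
Squared distances: 45, 104, 65, 25.
Maximum is 104, attained at Q.

104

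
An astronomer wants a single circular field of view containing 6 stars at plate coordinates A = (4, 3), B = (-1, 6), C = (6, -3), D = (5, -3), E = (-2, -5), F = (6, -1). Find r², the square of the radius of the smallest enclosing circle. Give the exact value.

67405/1849

A smallest enclosing disk is always determined by at most three of the input points on its boundary.
The minimum enclosing circle is determined by three boundary points: B, C, E.
Their circumcentre is (40/43, 12/43) with r² = 67405/1849.
The farthest remaining point F is at distance² 50549/1849 ≤ 67405/1849.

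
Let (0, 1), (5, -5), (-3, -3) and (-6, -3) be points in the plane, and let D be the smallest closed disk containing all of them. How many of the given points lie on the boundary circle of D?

A smallest enclosing disk is always determined by at most three of the input points on its boundary.
The farthest pair is (5, -5)–(-6, -3) with squared distance 125. The circle on this segment as diameter has centre (-0.5, -4) and r² = 125/4 = 31.25.
Check (0, 1): distance² to centre = 25.25 ≤ 31.25, so it lies inside.
All remaining points lie in this disk, and no smaller disk contains both endpoints, so this is the minimum enclosing circle.
The points at distance exactly r from the centre are (5, -5), (-6, -3) — 2 points.

2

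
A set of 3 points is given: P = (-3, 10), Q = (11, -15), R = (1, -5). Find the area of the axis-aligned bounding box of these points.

350

x ranges over [-3, 11], width 14.
y ranges over [-15, 10], height 25.
Area = 14 × 25 = 350.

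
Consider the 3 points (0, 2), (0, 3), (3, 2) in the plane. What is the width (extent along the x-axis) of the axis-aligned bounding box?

3

max x = 3, min x = 0, so width = 3.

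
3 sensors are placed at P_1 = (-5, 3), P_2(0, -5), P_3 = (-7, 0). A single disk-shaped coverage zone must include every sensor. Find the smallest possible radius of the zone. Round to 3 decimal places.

Side lengths²: P_1P_2² = 89, P_1P_3² = 13, P_2P_3² = 74.
Since P_1P_2² = 89 ≥ 74 + 13 = 87, the angle opposite P_1P_2 is not acute, so the smallest enclosing circle has P_1P_2 as diameter.
Centre = midpoint of P_1P_2 = (-2.5, -1), r² = 89/4 = 22.25.
r = √(22.25) ≈ 4.717.

4.717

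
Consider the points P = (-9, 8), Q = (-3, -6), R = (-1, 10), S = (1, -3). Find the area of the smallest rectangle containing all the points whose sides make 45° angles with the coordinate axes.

In coordinates u = x + y, v = x − y the rectangle is axis-aligned; the map (x,y)→(u,v) scales areas by 2.
u-values: -1, -9, 9, -2; range = 9 − (-9) = 18.
v-values: -17, 3, -11, 4; range = 4 − (-17) = 21.
Area = (18 × 21) / 2 = 189.

189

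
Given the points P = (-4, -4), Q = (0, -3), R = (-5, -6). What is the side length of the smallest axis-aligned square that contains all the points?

5

The bounding box has width 5 and height 3.
An axis-aligned square enclosing the set must have side ≥ max(width, height).
So the minimum side is max(5, 3) = 5.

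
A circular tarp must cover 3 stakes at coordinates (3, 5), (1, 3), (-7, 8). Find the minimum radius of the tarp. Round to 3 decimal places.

5.220

Call the three points A, B, C in the order given.
Side lengths²: AB² = 8, AC² = 109, BC² = 89.
Since AC² = 109 ≥ 89 + 8 = 97, the angle opposite AC is not acute, so the smallest enclosing circle has AC as diameter.
Centre = midpoint of AC = (-2, 6.5), r² = 109/4 = 27.25.
r = √(27.25) ≈ 5.220.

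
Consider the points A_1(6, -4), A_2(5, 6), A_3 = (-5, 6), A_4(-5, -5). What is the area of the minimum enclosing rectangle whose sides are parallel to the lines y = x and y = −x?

220.5

In coordinates u = x + y, v = x − y the rectangle is axis-aligned; the map (x,y)→(u,v) scales areas by 2.
u-values: 2, 11, 1, -10; range = 11 − (-10) = 21.
v-values: 10, -1, -11, 0; range = 10 − (-11) = 21.
Area = (21 × 21) / 2 = 220.5.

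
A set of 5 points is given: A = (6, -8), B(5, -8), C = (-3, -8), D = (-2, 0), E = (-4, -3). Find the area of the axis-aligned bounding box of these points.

x ranges over [-4, 6], width 10.
y ranges over [-8, 0], height 8.
Area = 10 × 8 = 80.

80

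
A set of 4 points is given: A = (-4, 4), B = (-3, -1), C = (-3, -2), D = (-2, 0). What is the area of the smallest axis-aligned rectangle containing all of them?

x ranges over [-4, -2], width 2.
y ranges over [-2, 4], height 6.
Area = 2 × 6 = 12.

12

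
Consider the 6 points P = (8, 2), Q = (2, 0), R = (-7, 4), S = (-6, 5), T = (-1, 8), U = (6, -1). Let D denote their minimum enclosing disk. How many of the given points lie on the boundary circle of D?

By Welzl's lemma the MEC is supported by two points (diametrically opposite) or three points (on a circumcircle).
The farthest pair is P–R with squared distance 229. The circle on this segment as diameter has centre (0.5, 3) and r² = 229/4 = 57.25.
Check Q: distance² to centre = 11.25 ≤ 57.25, so it lies inside.
All remaining points lie in this disk, and no smaller disk contains both endpoints, so this is the minimum enclosing circle.
The points at distance exactly r from the centre are P, R — 2 points.

2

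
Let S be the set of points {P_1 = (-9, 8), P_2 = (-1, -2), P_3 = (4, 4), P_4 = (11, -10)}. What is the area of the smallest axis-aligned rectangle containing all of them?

360

x ranges over [-9, 11], width 20.
y ranges over [-10, 8], height 18.
Area = 20 × 18 = 360.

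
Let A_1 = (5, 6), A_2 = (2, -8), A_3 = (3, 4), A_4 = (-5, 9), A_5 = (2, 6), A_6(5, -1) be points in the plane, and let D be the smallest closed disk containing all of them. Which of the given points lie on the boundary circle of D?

By Welzl's lemma the MEC is supported by two points (diametrically opposite) or three points (on a circumcircle).
The farthest pair is A_2–A_4 with squared distance 338. The circle on this segment as diameter has centre (-1.5, 0.5) and r² = 338/4 = 84.5.
Check A_1: distance² to centre = 72.5 ≤ 84.5, so it lies inside.
All remaining points lie in this disk, and no smaller disk contains both endpoints, so this is the minimum enclosing circle.
The points at distance exactly r from the centre are A_2, A_4 — 2 points.

A_2, A_4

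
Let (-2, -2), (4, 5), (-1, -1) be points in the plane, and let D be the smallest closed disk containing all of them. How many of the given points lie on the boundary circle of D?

Call the three points A, B, C in the order given.
Side lengths²: AB² = 85, AC² = 2, BC² = 61.
Since AB² = 85 ≥ 61 + 2 = 63, the angle opposite AB is not acute, so the smallest enclosing circle has AB as diameter.
Centre = midpoint of AB = (1, 1.5), r² = 85/4 = 21.25.
The points at distance exactly r from the centre are (-2, -2), (4, 5) — 2 points.

2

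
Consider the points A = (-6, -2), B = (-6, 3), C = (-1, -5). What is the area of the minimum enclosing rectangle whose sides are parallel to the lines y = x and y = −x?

32.5

In coordinates u = x + y, v = x − y the rectangle is axis-aligned; the map (x,y)→(u,v) scales areas by 2.
u-values: -8, -3, -6; range = -3 − (-8) = 5.
v-values: -4, -9, 4; range = 4 − (-9) = 13.
Area = (5 × 13) / 2 = 32.5.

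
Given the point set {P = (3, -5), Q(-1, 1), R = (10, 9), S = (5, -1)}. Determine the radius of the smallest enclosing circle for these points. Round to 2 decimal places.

The minimum enclosing circle of a finite set is fixed by two of the points (as a diameter) or three (as a circumcircle).
The farthest pair is P–R with squared distance 245. The circle on this segment as diameter has centre (6.5, 2) and r² = 245/4 = 61.25.
Check Q: distance² to centre = 57.25 ≤ 61.25, so it lies inside.
All remaining points lie in this disk, and no smaller disk contains both endpoints, so this is the minimum enclosing circle.
r = √(61.25) ≈ 7.83.

7.83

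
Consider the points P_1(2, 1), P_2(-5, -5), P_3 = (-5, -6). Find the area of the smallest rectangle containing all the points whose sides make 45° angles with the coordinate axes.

In coordinates u = x + y, v = x − y the rectangle is axis-aligned; the map (x,y)→(u,v) scales areas by 2.
u-values: 3, -10, -11; range = 3 − (-11) = 14.
v-values: 1, 0, 1; range = 1 − 0 = 1.
Area = (14 × 1) / 2 = 7.

7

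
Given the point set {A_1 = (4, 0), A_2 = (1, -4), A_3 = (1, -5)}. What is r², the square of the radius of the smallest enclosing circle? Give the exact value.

Side lengths²: A_1A_2² = 25, A_1A_3² = 34, A_2A_3² = 1.
Since A_1A_3² = 34 ≥ 25 + 1 = 26, the angle opposite A_1A_3 is not acute, so the smallest enclosing circle has A_1A_3 as diameter.
Centre = midpoint of A_1A_3 = (2.5, -2.5), r² = 34/4 = 8.5.

8.5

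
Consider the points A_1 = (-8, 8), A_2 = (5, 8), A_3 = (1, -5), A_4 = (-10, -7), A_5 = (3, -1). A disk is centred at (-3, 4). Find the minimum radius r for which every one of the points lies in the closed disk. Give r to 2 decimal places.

13.04

The required radius is the distance from (-3, 4) to the farthest point.
Squared distances: 41, 80, 97, 170, 61.
Maximum is 170, attained at A_4.
r = √170 ≈ 13.04.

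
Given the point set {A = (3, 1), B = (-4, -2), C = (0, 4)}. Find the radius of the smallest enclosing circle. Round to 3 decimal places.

3.883

Side lengths²: AB² = 58, AC² = 18, BC² = 52.
Since AB² = 58 < 52 + 18 = 70, the triangle is acute, so the smallest enclosing circle is the circumcircle.
Circumcentre = (-0.8, 0.2), r² = 15.08.
r = √(15.08) ≈ 3.883.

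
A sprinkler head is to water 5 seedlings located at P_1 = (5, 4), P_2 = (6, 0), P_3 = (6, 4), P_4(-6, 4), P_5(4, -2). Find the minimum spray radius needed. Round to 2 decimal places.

6.32

By Welzl's lemma the MEC is supported by two points (diametrically opposite) or three points (on a circumcircle).
The farthest pair is P_2–P_4 with squared distance 160. The circle on this segment as diameter has centre (0, 2) and r² = 160/4 = 40.
Check P_1: distance² to centre = 29 ≤ 40, so it lies inside.
All remaining points lie in this disk, and no smaller disk contains both endpoints, so this is the minimum enclosing circle.
r = √40 ≈ 6.32.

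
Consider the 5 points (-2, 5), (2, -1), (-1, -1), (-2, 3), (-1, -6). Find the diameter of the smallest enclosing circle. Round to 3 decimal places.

By Welzl's lemma the MEC is supported by two points (diametrically opposite) or three points (on a circumcircle).
The farthest pair is (-2, 5)–(-1, -6) with squared distance 122. The circle on this segment as diameter has centre (-1.5, -0.5) and r² = 122/4 = 30.5.
Check (2, -1): distance² to centre = 12.5 ≤ 30.5, so it lies inside.
All remaining points lie in this disk, and no smaller disk contains both endpoints, so this is the minimum enclosing circle.
Diameter = 2r = 2√(30.5) ≈ 11.045.

11.045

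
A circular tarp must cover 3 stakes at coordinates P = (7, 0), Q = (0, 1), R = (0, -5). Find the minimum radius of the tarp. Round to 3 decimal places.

Side lengths²: PQ² = 50, PR² = 74, QR² = 36.
Since PR² = 74 < 50 + 36 = 86, the triangle is acute, so the smallest enclosing circle is the circumcircle.
Circumcentre = (22/7, -2), r² = 925/49.
r = √(925/49) ≈ 4.345.

4.345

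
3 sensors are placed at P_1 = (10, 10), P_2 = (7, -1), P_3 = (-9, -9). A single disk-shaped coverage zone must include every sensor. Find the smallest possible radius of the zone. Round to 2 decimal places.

Side lengths²: P_1P_2² = 130, P_1P_3² = 722, P_2P_3² = 320.
Since P_1P_3² = 722 ≥ 320 + 130 = 450, the angle opposite P_1P_3 is not acute, so the smallest enclosing circle has P_1P_3 as diameter.
Centre = midpoint of P_1P_3 = (0.5, 0.5), r² = 722/4 = 180.5.
r = √(180.5) ≈ 13.44.

13.44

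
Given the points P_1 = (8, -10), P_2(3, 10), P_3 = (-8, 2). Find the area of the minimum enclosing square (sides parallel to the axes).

400

The bounding box has width 16 and height 20.
An axis-aligned square enclosing the set must have side ≥ max(width, height).
So the minimum side is max(16, 20) = 20.
Area = 20² = 400.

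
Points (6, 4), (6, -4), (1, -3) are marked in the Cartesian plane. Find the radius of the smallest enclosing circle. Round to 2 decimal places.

4.39

Call the three points A, B, C in the order given.
Side lengths²: AB² = 64, AC² = 74, BC² = 26.
Since AC² = 74 < 64 + 26 = 90, the triangle is acute, so the smallest enclosing circle is the circumcircle.
Circumcentre = (4.2, 0), r² = 19.24.
r = √(19.24) ≈ 4.39.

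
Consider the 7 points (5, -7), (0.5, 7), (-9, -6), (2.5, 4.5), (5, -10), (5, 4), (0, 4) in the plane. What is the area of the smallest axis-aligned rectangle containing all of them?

x ranges over [-9, 5], width 14.
y ranges over [-10, 7], height 17.
Area = 14 × 17 = 238.

238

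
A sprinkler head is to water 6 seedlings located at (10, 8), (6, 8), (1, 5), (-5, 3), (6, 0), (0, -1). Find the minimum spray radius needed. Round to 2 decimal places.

By Welzl's lemma the MEC is supported by two points (diametrically opposite) or three points (on a circumcircle).
The farthest pair is (10, 8)–(-5, 3) with squared distance 250. The circle on this segment as diameter has centre (2.5, 5.5) and r² = 250/4 = 62.5.
Check (6, 8): distance² to centre = 18.5 ≤ 62.5, so it lies inside.
All remaining points lie in this disk, and no smaller disk contains both endpoints, so this is the minimum enclosing circle.
r = √(62.5) ≈ 7.91.

7.91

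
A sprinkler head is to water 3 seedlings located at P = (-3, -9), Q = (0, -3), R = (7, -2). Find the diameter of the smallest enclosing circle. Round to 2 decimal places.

Side lengths²: PQ² = 45, PR² = 149, QR² = 50.
Since PR² = 149 ≥ 50 + 45 = 95, the angle opposite PR is not acute, so the smallest enclosing circle has PR as diameter.
Centre = midpoint of PR = (2, -5.5), r² = 149/4 = 37.25.
Diameter = 2r = 2√(37.25) ≈ 12.21.

12.21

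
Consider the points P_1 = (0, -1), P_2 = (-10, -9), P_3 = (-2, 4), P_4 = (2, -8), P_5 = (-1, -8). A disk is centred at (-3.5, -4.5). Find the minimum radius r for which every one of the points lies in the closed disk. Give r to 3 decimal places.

8.631

The required radius is the distance from (-3.5, -4.5) to the farthest point.
Squared distances: 24.5, 62.5, 74.5, 42.5, 18.5.
Maximum is 74.5, attained at P_3.
r = √(74.5) ≈ 8.631.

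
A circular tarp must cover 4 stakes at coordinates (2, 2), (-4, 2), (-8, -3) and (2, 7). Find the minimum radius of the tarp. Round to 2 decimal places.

A smallest enclosing disk is always determined by at most three of the input points on its boundary.
The farthest pair is (-8, -3)–(2, 7) with squared distance 200. The circle on this segment as diameter has centre (-3, 2) and r² = 200/4 = 50.
Check (2, 2): distance² to centre = 25 ≤ 50, so it lies inside.
All remaining points lie in this disk, and no smaller disk contains both endpoints, so this is the minimum enclosing circle.
r = √50 ≈ 7.07.

7.07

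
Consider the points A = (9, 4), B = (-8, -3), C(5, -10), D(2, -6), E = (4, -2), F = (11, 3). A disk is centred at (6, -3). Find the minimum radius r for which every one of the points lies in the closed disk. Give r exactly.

The required radius is the distance from (6, -3) to the farthest point.
Squared distances: 58, 196, 50, 25, 5, 61.
Maximum is 196, attained at B.
r = √196 = 14.

14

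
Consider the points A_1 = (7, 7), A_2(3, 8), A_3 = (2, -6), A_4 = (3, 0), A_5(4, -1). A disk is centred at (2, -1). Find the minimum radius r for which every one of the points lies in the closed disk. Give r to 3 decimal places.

9.434

The required radius is the distance from (2, -1) to the farthest point.
Squared distances: 89, 82, 25, 2, 4.
Maximum is 89, attained at A_1.
r = √89 ≈ 9.434.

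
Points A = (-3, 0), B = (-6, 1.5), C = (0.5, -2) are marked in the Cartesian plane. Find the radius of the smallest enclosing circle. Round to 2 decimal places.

3.69

Side lengths²: AB² = 11.25, AC² = 16.25, BC² = 54.5.
Since BC² = 54.5 ≥ 16.25 + 11.25 = 27.5, the angle opposite BC is not acute, so the smallest enclosing circle has BC as diameter.
Centre = midpoint of BC = (-2.75, -0.25), r² = 54.5/4 = 13.625.
r = √(13.625) ≈ 3.69.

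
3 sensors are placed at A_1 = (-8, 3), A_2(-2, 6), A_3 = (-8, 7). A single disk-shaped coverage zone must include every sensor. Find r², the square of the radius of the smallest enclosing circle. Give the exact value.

11.5625

Side lengths²: A_1A_2² = 45, A_1A_3² = 16, A_2A_3² = 37.
Since A_1A_2² = 45 < 37 + 16 = 53, the triangle is acute, so the smallest enclosing circle is the circumcircle.
Circumcentre = (-5.25, 5), r² = 11.5625.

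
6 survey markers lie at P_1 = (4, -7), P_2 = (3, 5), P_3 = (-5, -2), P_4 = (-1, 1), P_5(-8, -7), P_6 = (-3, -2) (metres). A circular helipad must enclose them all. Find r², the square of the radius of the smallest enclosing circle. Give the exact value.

The minimum enclosing circle is determined by three boundary points: P_1, P_2, P_5.
Their circumcentre is (-2, -35/24) with r² = 38425/576.
The farthest remaining point P_3 is at distance² 5353/576 ≤ 38425/576.

38425/576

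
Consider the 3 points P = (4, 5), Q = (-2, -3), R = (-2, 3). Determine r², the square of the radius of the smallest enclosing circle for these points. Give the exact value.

25

Side lengths²: PQ² = 100, PR² = 40, QR² = 36.
Since PQ² = 100 ≥ 40 + 36 = 76, the angle opposite PQ is not acute, so the smallest enclosing circle has PQ as diameter.
Centre = midpoint of PQ = (1, 1), r² = 100/4 = 25.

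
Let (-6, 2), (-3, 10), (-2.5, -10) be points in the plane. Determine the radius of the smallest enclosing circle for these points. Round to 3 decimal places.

Call the three points A, B, C in the order given.
Side lengths²: AB² = 73, AC² = 156.25, BC² = 400.25.
Since BC² = 400.25 ≥ 156.25 + 73 = 229.25, the angle opposite BC is not acute, so the smallest enclosing circle has BC as diameter.
Centre = midpoint of BC = (-2.75, 0), r² = 400.25/4 = 100.0625.
r = √(100.0625) ≈ 10.003.

10.003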